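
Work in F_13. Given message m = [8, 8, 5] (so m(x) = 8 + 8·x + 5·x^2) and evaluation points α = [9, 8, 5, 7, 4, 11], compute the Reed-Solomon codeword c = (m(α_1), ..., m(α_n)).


c = [4, 2, 4, 10, 3, 12]

Message polynomial: m(x) = 8 + 8·x + 5·x^2 (mod 13).
For each evaluation point α_i, compute m(α_i) mod 13:
  α_1 = 9: Horner steps 5 → 1 → 4, so m(9) = 4.
  α_2 = 8: Horner steps 5 → 9 → 2, so m(8) = 2.
  α_3 = 5: Horner steps 5 → 7 → 4, so m(5) = 4.
  α_4 = 7: Horner steps 5 → 4 → 10, so m(7) = 10.
  α_5 = 4: Horner steps 5 → 2 → 3, so m(4) = 3.
  α_6 = 11: Horner steps 5 → 11 → 12, so m(11) = 12.
Codeword c = [4, 2, 4, 10, 3, 12] ∈ F_13^6.


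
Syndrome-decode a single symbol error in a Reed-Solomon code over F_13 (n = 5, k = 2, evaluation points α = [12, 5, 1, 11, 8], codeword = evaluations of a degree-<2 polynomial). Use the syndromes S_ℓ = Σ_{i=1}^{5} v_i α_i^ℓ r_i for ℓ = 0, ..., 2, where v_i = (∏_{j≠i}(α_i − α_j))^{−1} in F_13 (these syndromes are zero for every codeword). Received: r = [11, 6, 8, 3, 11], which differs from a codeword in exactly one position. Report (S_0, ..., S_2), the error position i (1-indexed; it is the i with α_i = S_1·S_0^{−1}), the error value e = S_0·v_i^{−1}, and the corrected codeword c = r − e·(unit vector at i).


S = (6, 7, 6), error at position 1, error magnitude e = 2, c = [9, 6, 8, 3, 11].

Step 1: column multipliers v_i = (∏_{j≠i}(α_i − α_j))^{−1} mod 13.
  i = 1 (α = 12): (12−5)(12−1)(12−11)(12−8) = 7·11·1·4 = 308 ≡ 9, so v_1 = 9^{−1} = 3 (mod 13).
  i = 2 (α = 5): (5−12)(5−1)(5−11)(5−8) = (−7)·4·(−6)·(−3) = −504 ≡ 3, so v_2 = 3^{−1} = 9 (mod 13).
  i = 3 (α = 1): (1−12)(1−5)(1−11)(1−8) = (−11)·(−4)·(−10)·(−7) = 3080 ≡ 12, so v_3 = 12^{−1} = 12 (mod 13).
  i = 4 (α = 11): (11−12)(11−5)(11−1)(11−8) = (−1)·6·10·3 = −180 ≡ 2, so v_4 = 2^{−1} = 7 (mod 13).
  i = 5 (α = 8): (8−12)(8−5)(8−1)(8−11) = (−4)·3·7·(−3) = 252 ≡ 5, so v_5 = 5^{−1} = 8 (mod 13).
  v = [3, 9, 12, 7, 8].
Step 2: syndromes of r = [11, 6, 8, 3, 11] (all sums mod 13).
  S_0 = Σ v_i r_i = 3·11 + 9·6 + 12·8 + 7·3 + 8·11 = 292 ≡ 6.
  S_1 = Σ v_i α_i r_i = 3·12·11 + 9·5·6 + 12·1·8 + 7·11·3 + 8·8·11 = 1697 ≡ 7.
  α_i^2 mod 13 = [1, 12, 1, 4, 12].
  S_2 = Σ v_i α_i^2 r_i = 3·1·11 + 9·12·6 + 12·1·8 + 7·4·3 + 8·12·11 = 1917 ≡ 6.
  S = (6, 7, 6) ≠ 0, so r is not a codeword (an error is present).
Step 3: locate the error. For a single error e at position i, S_ℓ = v_i·e·α_i^ℓ, so α_err = S_1/S_0.
  S_0^{−1} = 6^{−1} = 11 (mod 13), so α_err = 7·11 = 77 ≡ 12 = α_1. Error position i = 1.
  Consistency check: S_2/S_1 = 6·2 = 12 ≡ 12 = α_err ✓ (single-error assumption holds).
Step 4: error magnitude e = S_0/v_1 = S_0·∏_{j≠1}(α_1 − α_j) = 6·9 = 54 ≡ 2 (mod 13).
Step 5: correct position 1: c_1 = r_1 − e = 11 − 2 ≡ 9 (mod 13). Hence c = [9, 6, 8, 3, 11].
  Check: interpolating c through the α_i gives m(x) = 2 + 6·x (degree < 2) with m(α_i) = c_i for every i, so c is indeed a codeword.


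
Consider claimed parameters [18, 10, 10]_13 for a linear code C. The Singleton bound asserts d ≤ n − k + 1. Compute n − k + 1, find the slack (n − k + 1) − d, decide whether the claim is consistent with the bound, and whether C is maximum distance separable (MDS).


Singleton RHS = n − k + 1 = 9, slack = -1, bound violated (no such code; not MDS).

Singleton bound: d ≤ n − k + 1.
Here n = 18, k = 10, so n − k + 1 = 9.
Given d = 10, check d ≤ 9: NO.
Slack = (n − k + 1) − d = -1.
The slack is negative: d = 10 exceeds n − k + 1 = 9 by 1, so the Singleton bound is violated and no linear [18, 10, 10]_13 code can exist. In particular it is not MDS (MDS requires d = n − k + 1 exactly).
Description: the claimed parameters are [18, 10, 10]_13; such a code would be impossible (violates the Singleton bound).


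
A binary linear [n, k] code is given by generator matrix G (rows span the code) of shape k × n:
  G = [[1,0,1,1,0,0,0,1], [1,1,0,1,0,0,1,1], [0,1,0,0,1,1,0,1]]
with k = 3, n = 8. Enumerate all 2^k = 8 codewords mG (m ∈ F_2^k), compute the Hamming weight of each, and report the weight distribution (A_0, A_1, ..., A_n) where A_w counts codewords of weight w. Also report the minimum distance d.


Weight distribution: A_0 = 1, A_3 = 1, A_4 = 2, A_5 = 3, A_6 = 1. Minimum distance d = 3.

Enumerate all 2^3 = 8 messages m ∈ F_2^3.
For each, compute codeword c = mG in F_2^8, then tally its weight.
  m = 000 → c = 00000000, weight = 0.
  m = 100 → c = 10110001, weight = 4.
  m = 010 → c = 11010011, weight = 5.
  m = 110 → c = 01100010, weight = 3.
  m = 001 → c = 01001101, weight = 4.
  m = 101 → c = 11111100, weight = 6.
  m = 011 → c = 10011110, weight = 5.
  m = 111 → c = 00101111, weight = 5.
Tally weights:
  weight 0: 1 codewords.
  weight 3: 1 codewords.
  weight 4: 2 codewords.
  weight 5: 3 codewords.
  weight 6: 1 codewords.
Minimum distance d = smallest w > 0 with A_w > 0 = 3.
Sanity: Σ A_w = 8 = 2^3 = 8 ✓.


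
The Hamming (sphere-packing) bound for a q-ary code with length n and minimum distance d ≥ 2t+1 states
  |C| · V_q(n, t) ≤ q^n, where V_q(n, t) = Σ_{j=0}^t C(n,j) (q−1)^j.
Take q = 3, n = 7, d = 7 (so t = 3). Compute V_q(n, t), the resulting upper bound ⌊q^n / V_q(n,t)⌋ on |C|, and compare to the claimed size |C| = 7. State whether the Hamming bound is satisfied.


V_q(n, t) = 379, q^n = 2187, Hamming bound = 5, |C| = 7 > bound (violated).

Step 1: Compute V_q(n, t) = Σ_{j=0}^3 C(n, j) (q−1)^j.
  j = 0: C(7,0)·(2)^0 = 1·1 = 1.
  j = 1: C(7,1)·(2)^1 = 7·2 = 14.
  j = 2: C(7,2)·(2)^2 = 21·4 = 84.
  j = 3: C(7,3)·(2)^3 = 35·8 = 280.
  V_q(n, t) = 1 + 14 + 84 + 280 = 379.
Step 2: q^n = 3^7 = 2187.
Step 3: Hamming bound ⌊q^n / V_q(n,t)⌋ = ⌊2187/379⌋ = 5.
Step 4: Compare |C| = 7 to 5: violated.
The claimed |C| lies above the Hamming bound, so no 3-ary code of length 7 with d ≥ 7 can have 7 codewords.


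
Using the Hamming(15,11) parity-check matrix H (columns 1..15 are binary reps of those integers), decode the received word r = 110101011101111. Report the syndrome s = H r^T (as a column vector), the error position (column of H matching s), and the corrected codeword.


s = (1, 0, 1, 0)^T, error position = 10, corrected codeword c = 110101011001111

Compute s = H r^T mod 2 one row at a time:
  s_1 = 1 + 1 + 1 + 0 + 1 + 1 + 1 + 1 = 7 ≡ 1 (mod 2).
  s_2 = 1 + 0 + 1 + 0 + 1 + 1 + 1 + 1 = 6 ≡ 0 (mod 2).
  s_3 = 1 + 0 + 1 + 0 + 1 + 0 + 1 + 1 = 5 ≡ 1 (mod 2).
  s_4 = 1 + 0 + 0 + 0 + 1 + 0 + 1 + 1 = 4 ≡ 0 (mod 2).
s = (1, 0, 1, 0)^T — this equals column 10 of H (binary 1010), so error is at position 10.
Correct: flip bit 10 of r = 110101011101111 to get c = 110101011001111.


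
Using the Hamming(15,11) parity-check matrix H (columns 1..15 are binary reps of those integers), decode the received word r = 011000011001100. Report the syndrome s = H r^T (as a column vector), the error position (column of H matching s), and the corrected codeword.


s = (0, 0, 0, 1)^T, error position = 1, corrected codeword c = 111000011001100

Compute s = H r^T mod 2 one row at a time:
  s_1 = 1 + 1 + 0 + 0 + 1 + 1 + 0 + 0 = 4 ≡ 0 (mod 2).
  s_2 = 0 + 0 + 0 + 0 + 1 + 1 + 0 + 0 = 2 ≡ 0 (mod 2).
  s_3 = 1 + 1 + 0 + 0 + 0 + 0 + 0 + 0 = 2 ≡ 0 (mod 2).
  s_4 = 0 + 1 + 0 + 0 + 1 + 0 + 1 + 0 = 3 ≡ 1 (mod 2).
s = (0, 0, 0, 1)^T — this equals column 1 of H (binary 0001), so error is at position 1.
Correct: flip bit 1 of r = 011000011001100 to get c = 111000011001100.


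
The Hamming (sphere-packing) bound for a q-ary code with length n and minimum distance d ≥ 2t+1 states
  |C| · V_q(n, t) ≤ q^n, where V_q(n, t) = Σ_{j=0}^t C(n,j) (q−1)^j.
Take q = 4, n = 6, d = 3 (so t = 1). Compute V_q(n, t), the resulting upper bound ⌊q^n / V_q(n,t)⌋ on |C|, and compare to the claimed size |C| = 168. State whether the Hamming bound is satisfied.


V_q(n, t) = 19, q^n = 4096, Hamming bound = 215, |C| = 168 ≤ bound (satisfied).

Step 1: Compute V_q(n, t) = Σ_{j=0}^1 C(n, j) (q−1)^j.
  j = 0: C(6,0)·(3)^0 = 1·1 = 1.
  j = 1: C(6,1)·(3)^1 = 6·3 = 18.
  V_q(n, t) = 1 + 18 = 19.
Step 2: q^n = 4^6 = 4096.
Step 3: Hamming bound ⌊q^n / V_q(n,t)⌋ = ⌊4096/19⌋ = 215.
Step 4: Compare |C| = 168 to 215: satisfied.
The claimed |C| lies below the Hamming bound.


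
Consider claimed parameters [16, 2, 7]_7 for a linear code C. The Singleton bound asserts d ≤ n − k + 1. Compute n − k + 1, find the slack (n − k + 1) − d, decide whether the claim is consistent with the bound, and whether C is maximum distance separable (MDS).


Singleton RHS = n − k + 1 = 15, slack = 8, bound satisfied, not MDS.

Singleton bound: d ≤ n − k + 1.
Here n = 16, k = 2, so n − k + 1 = 15.
Given d = 7, check d ≤ 15: YES.
Slack = (n − k + 1) − d = 8.
The code is NOT MDS (slack = 8 > 0).
Description: the claimed parameters are [16, 2, 7]_7; such a code would be non-MDS.


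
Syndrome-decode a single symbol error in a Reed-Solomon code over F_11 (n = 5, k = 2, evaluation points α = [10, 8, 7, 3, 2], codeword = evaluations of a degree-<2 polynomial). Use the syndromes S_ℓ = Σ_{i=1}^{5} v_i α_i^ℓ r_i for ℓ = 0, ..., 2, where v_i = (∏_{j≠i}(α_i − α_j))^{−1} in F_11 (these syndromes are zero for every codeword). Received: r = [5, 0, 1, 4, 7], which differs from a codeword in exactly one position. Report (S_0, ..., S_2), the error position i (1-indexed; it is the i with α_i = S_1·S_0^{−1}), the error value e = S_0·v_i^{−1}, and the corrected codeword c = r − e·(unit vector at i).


S = (4, 6, 9), error at position 3, error magnitude e = 9, c = [5, 0, 3, 4, 7].

Step 1: column multipliers v_i = (∏_{j≠i}(α_i − α_j))^{−1} mod 11.
  i = 1 (α = 10): (10−8)(10−7)(10−3)(10−2) = 2·3·7·8 = 336 ≡ 6, so v_1 = 6^{−1} = 2 (mod 11).
  i = 2 (α = 8): (8−10)(8−7)(8−3)(8−2) = (−2)·1·5·6 = −60 ≡ 6, so v_2 = 6^{−1} = 2 (mod 11).
  i = 3 (α = 7): (7−10)(7−8)(7−3)(7−2) = (−3)·(−1)·4·5 = 60 ≡ 5, so v_3 = 5^{−1} = 9 (mod 11).
  i = 4 (α = 3): (3−10)(3−8)(3−7)(3−2) = (−7)·(−5)·(−4)·1 = −140 ≡ 3, so v_4 = 3^{−1} = 4 (mod 11).
  i = 5 (α = 2): (2−10)(2−8)(2−7)(2−3) = (−8)·(−6)·(−5)·(−1) = 240 ≡ 9, so v_5 = 9^{−1} = 5 (mod 11).
  v = [2, 2, 9, 4, 5].
Step 2: syndromes of r = [5, 0, 1, 4, 7] (all sums mod 11).
  S_0 = Σ v_i r_i = 2·5 + 2·0 + 9·1 + 4·4 + 5·7 = 70 ≡ 4.
  S_1 = Σ v_i α_i r_i = 2·10·5 + 2·8·0 + 9·7·1 + 4·3·4 + 5·2·7 = 281 ≡ 6.
  α_i^2 mod 11 = [1, 9, 5, 9, 4].
  S_2 = Σ v_i α_i^2 r_i = 2·1·5 + 2·9·0 + 9·5·1 + 4·9·4 + 5·4·7 = 339 ≡ 9.
  S = (4, 6, 9) ≠ 0, so r is not a codeword (an error is present).
Step 3: locate the error. For a single error e at position i, S_ℓ = v_i·e·α_i^ℓ, so α_err = S_1/S_0.
  S_0^{−1} = 4^{−1} = 3 (mod 11), so α_err = 6·3 = 18 ≡ 7 = α_3. Error position i = 3.
  Consistency check: S_2/S_1 = 9·2 = 18 ≡ 7 = α_err ✓ (single-error assumption holds).
Step 4: error magnitude e = S_0/v_3 = S_0·∏_{j≠3}(α_3 − α_j) = 4·5 = 20 ≡ 9 (mod 11).
Step 5: correct position 3: c_3 = r_3 − e = 1 − 9 ≡ 3 (mod 11). Hence c = [5, 0, 3, 4, 7].
  Check: interpolating c through the α_i gives m(x) = 2 + 8·x (degree < 2) with m(α_i) = c_i for every i, so c is indeed a codeword.


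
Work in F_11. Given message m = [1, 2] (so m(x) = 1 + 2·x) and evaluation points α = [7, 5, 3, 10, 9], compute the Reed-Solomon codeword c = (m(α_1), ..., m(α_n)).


c = [4, 0, 7, 10, 8]

Message polynomial: m(x) = 1 + 2·x (mod 11).
For each evaluation point α_i, compute m(α_i) mod 11:
  α_1 = 7: Horner steps 2 → 4, so m(7) = 4.
  α_2 = 5: Horner steps 2 → 0, so m(5) = 0.
  α_3 = 3: Horner steps 2 → 7, so m(3) = 7.
  α_4 = 10: Horner steps 2 → 10, so m(10) = 10.
  α_5 = 9: Horner steps 2 → 8, so m(9) = 8.
Codeword c = [4, 0, 7, 10, 8] ∈ F_11^5.


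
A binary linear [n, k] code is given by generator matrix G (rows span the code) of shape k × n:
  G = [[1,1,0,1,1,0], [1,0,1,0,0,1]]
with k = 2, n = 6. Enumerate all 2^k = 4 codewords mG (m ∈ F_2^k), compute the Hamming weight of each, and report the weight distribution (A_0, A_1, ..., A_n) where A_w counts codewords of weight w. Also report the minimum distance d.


Weight distribution: A_0 = 1, A_3 = 1, A_4 = 1, A_5 = 1. Minimum distance d = 3.

Enumerate all 2^2 = 4 messages m ∈ F_2^2.
For each, compute codeword c = mG in F_2^6, then tally its weight.
  m = 00 → c = 000000, weight = 0.
  m = 10 → c = 110110, weight = 4.
  m = 01 → c = 101001, weight = 3.
  m = 11 → c = 011111, weight = 5.
Tally weights:
  weight 0: 1 codewords.
  weight 3: 1 codewords.
  weight 4: 1 codewords.
  weight 5: 1 codewords.
Minimum distance d = smallest w > 0 with A_w > 0 = 3.
Sanity: Σ A_w = 4 = 2^2 = 4 ✓.


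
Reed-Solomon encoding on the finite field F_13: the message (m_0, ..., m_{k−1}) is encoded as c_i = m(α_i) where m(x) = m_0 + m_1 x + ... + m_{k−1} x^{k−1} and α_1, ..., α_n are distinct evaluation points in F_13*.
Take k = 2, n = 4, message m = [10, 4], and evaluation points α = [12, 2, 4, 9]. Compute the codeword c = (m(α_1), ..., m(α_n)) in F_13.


c = [6, 5, 0, 7]

Message polynomial: m(x) = 10 + 4·x (mod 13).
For each evaluation point α_i, compute m(α_i) mod 13:
  α_1 = 12: Horner steps 4 → 6, so m(12) = 6.
  α_2 = 2: Horner steps 4 → 5, so m(2) = 5.
  α_3 = 4: Horner steps 4 → 0, so m(4) = 0.
  α_4 = 9: Horner steps 4 → 7, so m(9) = 7.
Codeword c = [6, 5, 0, 7] ∈ F_13^4.


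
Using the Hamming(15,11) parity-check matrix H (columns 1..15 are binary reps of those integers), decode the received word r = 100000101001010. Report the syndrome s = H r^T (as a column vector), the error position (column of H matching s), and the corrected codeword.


s = (1, 1, 0, 1)^T, error position = 13, corrected codeword c = 100000101001110

Compute s = H r^T mod 2 one row at a time:
  s_1 = 0 + 1 + 0 + 0 + 1 + 0 + 1 + 0 = 3 ≡ 1 (mod 2).
  s_2 = 0 + 0 + 0 + 1 + 1 + 0 + 1 + 0 = 3 ≡ 1 (mod 2).
  s_3 = 0 + 0 + 0 + 1 + 0 + 0 + 1 + 0 = 2 ≡ 0 (mod 2).
  s_4 = 1 + 0 + 0 + 1 + 1 + 0 + 0 + 0 = 3 ≡ 1 (mod 2).
s = (1, 1, 0, 1)^T — this equals column 13 of H (binary 1101), so error is at position 13.
Correct: flip bit 13 of r = 100000101001010 to get c = 100000101001110.


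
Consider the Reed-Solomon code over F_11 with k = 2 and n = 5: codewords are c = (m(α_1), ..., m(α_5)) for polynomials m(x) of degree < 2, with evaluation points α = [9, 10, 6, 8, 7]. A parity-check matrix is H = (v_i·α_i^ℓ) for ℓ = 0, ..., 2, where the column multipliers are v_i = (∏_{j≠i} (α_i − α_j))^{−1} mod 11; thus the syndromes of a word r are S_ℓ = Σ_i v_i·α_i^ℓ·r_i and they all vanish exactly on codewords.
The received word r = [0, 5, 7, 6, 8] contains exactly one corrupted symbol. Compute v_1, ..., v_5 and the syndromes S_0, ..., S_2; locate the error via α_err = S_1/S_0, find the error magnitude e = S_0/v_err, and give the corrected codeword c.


S = (8, 1, 7), error at position 5, error magnitude e = 7, c = [0, 5, 7, 6, 1].

Step 1: column multipliers v_i = (∏_{j≠i}(α_i − α_j))^{−1} mod 11.
  i = 1 (α = 9): (9−10)(9−6)(9−8)(9−7) = (−1)·3·1·2 = −6 ≡ 5, so v_1 = 5^{−1} = 9 (mod 11).
  i = 2 (α = 10): (10−9)(10−6)(10−8)(10−7) = 1·4·2·3 = 24 ≡ 2, so v_2 = 2^{−1} = 6 (mod 11).
  i = 3 (α = 6): (6−9)(6−10)(6−8)(6−7) = (−3)·(−4)·(−2)·(−1) = 24 ≡ 2, so v_3 = 2^{−1} = 6 (mod 11).
  i = 4 (α = 8): (8−9)(8−10)(8−6)(8−7) = (−1)·(−2)·2·1 = 4 ≡ 4, so v_4 = 4^{−1} = 3 (mod 11).
  i = 5 (α = 7): (7−9)(7−10)(7−6)(7−8) = (−2)·(−3)·1·(−1) = −6 ≡ 5, so v_5 = 5^{−1} = 9 (mod 11).
  v = [9, 6, 6, 3, 9].
Step 2: syndromes of r = [0, 5, 7, 6, 8] (all sums mod 11).
  S_0 = Σ v_i r_i = 9·0 + 6·5 + 6·7 + 3·6 + 9·8 = 162 ≡ 8.
  S_1 = Σ v_i α_i r_i = 9·9·0 + 6·10·5 + 6·6·7 + 3·8·6 + 9·7·8 = 1200 ≡ 1.
  α_i^2 mod 11 = [4, 1, 3, 9, 5].
  S_2 = Σ v_i α_i^2 r_i = 9·4·0 + 6·1·5 + 6·3·7 + 3·9·6 + 9·5·8 = 678 ≡ 7.
  S = (8, 1, 7) ≠ 0, so r is not a codeword (an error is present).
Step 3: locate the error. For a single error e at position i, S_ℓ = v_i·e·α_i^ℓ, so α_err = S_1/S_0.
  S_0^{−1} = 8^{−1} = 7 (mod 11), so α_err = 1·7 = 7 ≡ 7 = α_5. Error position i = 5.
  Consistency check: S_2/S_1 = 7·1 = 7 ≡ 7 = α_err ✓ (single-error assumption holds).
Step 4: error magnitude e = S_0/v_5 = S_0·∏_{j≠5}(α_5 − α_j) = 8·5 = 40 ≡ 7 (mod 11).
Step 5: correct position 5: c_5 = r_5 − e = 8 − 7 ≡ 1 (mod 11). Hence c = [0, 5, 7, 6, 1].
  Check: interpolating c through the α_i gives m(x) = 10 + 5·x (degree < 2) with m(α_i) = c_i for every i, so c is indeed a codeword.


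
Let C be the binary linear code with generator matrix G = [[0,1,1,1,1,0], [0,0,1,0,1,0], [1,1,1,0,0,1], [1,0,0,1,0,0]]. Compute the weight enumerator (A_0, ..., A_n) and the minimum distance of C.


Weight distribution: A_0 = 1, A_2 = 6, A_4 = 9. Minimum distance d = 2.

Enumerate all 2^4 = 16 messages m ∈ F_2^4.
For each, compute codeword c = mG in F_2^6, then tally its weight.
  m = 0000 → c = 000000, weight = 0.
  m = 1000 → c = 011110, weight = 4.
  m = 0100 → c = 001010, weight = 2.
  m = 1100 → c = 010100, weight = 2.
  m = 0010 → c = 111001, weight = 4.
  m = 1010 → c = 100111, weight = 4.
  m = 0110 → c = 110011, weight = 4.
  m = 1110 → c = 101101, weight = 4.
  m = 0001 → c = 100100, weight = 2.
  m = 1001 → c = 111010, weight = 4.
  m = 0101 → c = 101110, weight = 4.
  m = 1101 → c = 110000, weight = 2.
  m = 0011 → c = 011101, weight = 4.
  m = 1011 → c = 000011, weight = 2.
  m = 0111 → c = 010111, weight = 4.
  m = 1111 → c = 001001, weight = 2.
Tally weights:
  weight 0: 1 codewords.
  weight 2: 6 codewords.
  weight 4: 9 codewords.
Minimum distance d = smallest w > 0 with A_w > 0 = 2.
Sanity: Σ A_w = 16 = 2^4 = 16 ✓.


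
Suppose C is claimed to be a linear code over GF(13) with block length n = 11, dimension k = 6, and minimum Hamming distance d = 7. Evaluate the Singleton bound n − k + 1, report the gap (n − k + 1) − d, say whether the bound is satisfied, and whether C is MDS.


Singleton RHS = n − k + 1 = 6, slack = -1, bound violated (no such code; not MDS).

Singleton bound: d ≤ n − k + 1.
Here n = 11, k = 6, so n − k + 1 = 6.
Given d = 7, check d ≤ 6: NO.
Slack = (n − k + 1) − d = -1.
The slack is negative: d = 7 exceeds n − k + 1 = 6 by 1, so the Singleton bound is violated and no linear [11, 6, 7]_13 code can exist. In particular it is not MDS (MDS requires d = n − k + 1 exactly).
Description: the claimed parameters are [11, 6, 7]_13; such a code would be impossible (violates the Singleton bound).


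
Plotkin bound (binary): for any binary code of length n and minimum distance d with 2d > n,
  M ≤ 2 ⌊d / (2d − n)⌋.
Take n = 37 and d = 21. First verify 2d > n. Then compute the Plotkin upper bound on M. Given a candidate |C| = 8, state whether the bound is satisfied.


Plotkin bound M ≤ 8; given |C| = 8 ≤ bound (satisfied).

Check applicability: 2d = 42, n = 37.
2d − n = 5 > 0, so Plotkin applies.
Compute d/(2d−n) = 21/5 ≈ 4.2000.
⌊d/(2d−n)⌋ = 4.
Plotkin bound: M ≤ 2·4 = 8.
Given |C| = 8, check: satisfied.
This |C| is at the Plotkin bound.


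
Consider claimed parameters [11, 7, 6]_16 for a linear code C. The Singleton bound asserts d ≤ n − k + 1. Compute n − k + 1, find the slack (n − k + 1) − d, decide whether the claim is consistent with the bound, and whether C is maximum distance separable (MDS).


Singleton RHS = n − k + 1 = 5, slack = -1, bound violated (no such code; not MDS).

Singleton bound: d ≤ n − k + 1.
Here n = 11, k = 7, so n − k + 1 = 5.
Given d = 6, check d ≤ 5: NO.
Slack = (n − k + 1) − d = -1.
The slack is negative: d = 6 exceeds n − k + 1 = 5 by 1, so the Singleton bound is violated and no linear [11, 7, 6]_16 code can exist. In particular it is not MDS (MDS requires d = n − k + 1 exactly).
Description: the claimed parameters are [11, 7, 6]_16; such a code would be impossible (violates the Singleton bound).


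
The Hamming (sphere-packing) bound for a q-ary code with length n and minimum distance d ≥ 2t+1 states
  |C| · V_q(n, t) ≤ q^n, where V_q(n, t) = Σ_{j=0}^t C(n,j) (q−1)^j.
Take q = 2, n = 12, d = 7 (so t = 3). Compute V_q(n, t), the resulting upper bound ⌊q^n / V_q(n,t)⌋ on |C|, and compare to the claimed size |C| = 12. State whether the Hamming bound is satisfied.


V_q(n, t) = 299, q^n = 4096, Hamming bound = 13, |C| = 12 ≤ bound (satisfied).

Step 1: Compute V_q(n, t) = Σ_{j=0}^3 C(n, j) (q−1)^j.
  j = 0: C(12,0)·(1)^0 = 1·1 = 1.
  j = 1: C(12,1)·(1)^1 = 12·1 = 12.
  j = 2: C(12,2)·(1)^2 = 66·1 = 66.
  j = 3: C(12,3)·(1)^3 = 220·1 = 220.
  V_q(n, t) = 1 + 12 + 66 + 220 = 299.
Step 2: q^n = 2^12 = 4096.
Step 3: Hamming bound ⌊q^n / V_q(n,t)⌋ = ⌊4096/299⌋ = 13.
Step 4: Compare |C| = 12 to 13: satisfied.
The claimed |C| lies below the Hamming bound.


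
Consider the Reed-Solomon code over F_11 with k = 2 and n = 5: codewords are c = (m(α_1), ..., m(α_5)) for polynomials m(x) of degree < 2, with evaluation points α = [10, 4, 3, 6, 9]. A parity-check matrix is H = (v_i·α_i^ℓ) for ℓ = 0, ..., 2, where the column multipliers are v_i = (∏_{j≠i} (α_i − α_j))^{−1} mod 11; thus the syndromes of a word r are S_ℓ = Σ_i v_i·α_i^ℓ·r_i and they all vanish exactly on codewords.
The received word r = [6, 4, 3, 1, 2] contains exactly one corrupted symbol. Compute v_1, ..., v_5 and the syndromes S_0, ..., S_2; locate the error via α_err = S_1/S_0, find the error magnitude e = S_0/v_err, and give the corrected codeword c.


S = (5, 4, 1), error at position 3, error magnitude e = 3, c = [6, 4, 0, 1, 2].

Step 1: column multipliers v_i = (∏_{j≠i}(α_i − α_j))^{−1} mod 11.
  i = 1 (α = 10): (10−4)(10−3)(10−6)(10−9) = 6·7·4·1 = 168 ≡ 3, so v_1 = 3^{−1} = 4 (mod 11).
  i = 2 (α = 4): (4−10)(4−3)(4−6)(4−9) = (−6)·1·(−2)·(−5) = −60 ≡ 6, so v_2 = 6^{−1} = 2 (mod 11).
  i = 3 (α = 3): (3−10)(3−4)(3−6)(3−9) = (−7)·(−1)·(−3)·(−6) = 126 ≡ 5, so v_3 = 5^{−1} = 9 (mod 11).
  i = 4 (α = 6): (6−10)(6−4)(6−3)(6−9) = (−4)·2·3·(−3) = 72 ≡ 6, so v_4 = 6^{−1} = 2 (mod 11).
  i = 5 (α = 9): (9−10)(9−4)(9−3)(9−6) = (−1)·5·6·3 = −90 ≡ 9, so v_5 = 9^{−1} = 5 (mod 11).
  v = [4, 2, 9, 2, 5].
Step 2: syndromes of r = [6, 4, 3, 1, 2] (all sums mod 11).
  S_0 = Σ v_i r_i = 4·6 + 2·4 + 9·3 + 2·1 + 5·2 = 71 ≡ 5.
  S_1 = Σ v_i α_i r_i = 4·10·6 + 2·4·4 + 9·3·3 + 2·6·1 + 5·9·2 = 455 ≡ 4.
  α_i^2 mod 11 = [1, 5, 9, 3, 4].
  S_2 = Σ v_i α_i^2 r_i = 4·1·6 + 2·5·4 + 9·9·3 + 2·3·1 + 5·4·2 = 353 ≡ 1.
  S = (5, 4, 1) ≠ 0, so r is not a codeword (an error is present).
Step 3: locate the error. For a single error e at position i, S_ℓ = v_i·e·α_i^ℓ, so α_err = S_1/S_0.
  S_0^{−1} = 5^{−1} = 9 (mod 11), so α_err = 4·9 = 36 ≡ 3 = α_3. Error position i = 3.
  Consistency check: S_2/S_1 = 1·3 = 3 ≡ 3 = α_err ✓ (single-error assumption holds).
Step 4: error magnitude e = S_0/v_3 = S_0·∏_{j≠3}(α_3 − α_j) = 5·5 = 25 ≡ 3 (mod 11).
Step 5: correct position 3: c_3 = r_3 − e = 3 − 3 ≡ 0 (mod 11). Hence c = [6, 4, 0, 1, 2].
  Check: interpolating c through the α_i gives m(x) = 10 + 4·x (degree < 2) with m(α_i) = c_i for every i, so c is indeed a codeword.


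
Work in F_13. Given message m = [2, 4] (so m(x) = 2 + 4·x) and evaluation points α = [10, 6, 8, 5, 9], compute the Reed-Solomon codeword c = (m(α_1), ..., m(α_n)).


c = [3, 0, 8, 9, 12]

Message polynomial: m(x) = 2 + 4·x (mod 13).
For each evaluation point α_i, compute m(α_i) mod 13:
  α_1 = 10: Horner steps 4 → 3, so m(10) = 3.
  α_2 = 6: Horner steps 4 → 0, so m(6) = 0.
  α_3 = 8: Horner steps 4 → 8, so m(8) = 8.
  α_4 = 5: Horner steps 4 → 9, so m(5) = 9.
  α_5 = 9: Horner steps 4 → 12, so m(9) = 12.
Codeword c = [3, 0, 8, 9, 12] ∈ F_13^5.


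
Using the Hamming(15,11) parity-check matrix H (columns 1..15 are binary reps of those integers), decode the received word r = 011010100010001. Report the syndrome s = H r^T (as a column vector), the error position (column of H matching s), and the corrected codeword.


s = (0, 1, 1, 1)^T, error position = 7, corrected codeword c = 011010000010001

Compute s = H r^T mod 2 one row at a time:
  s_1 = 0 + 0 + 0 + 1 + 0 + 0 + 0 + 1 = 2 ≡ 0 (mod 2).
  s_2 = 0 + 1 + 0 + 1 + 0 + 0 + 0 + 1 = 3 ≡ 1 (mod 2).
  s_3 = 1 + 1 + 0 + 1 + 0 + 1 + 0 + 1 = 5 ≡ 1 (mod 2).
  s_4 = 0 + 1 + 1 + 1 + 0 + 1 + 0 + 1 = 5 ≡ 1 (mod 2).
s = (0, 1, 1, 1)^T — this equals column 7 of H (binary 0111), so error is at position 7.
Correct: flip bit 7 of r = 011010100010001 to get c = 011010000010001.


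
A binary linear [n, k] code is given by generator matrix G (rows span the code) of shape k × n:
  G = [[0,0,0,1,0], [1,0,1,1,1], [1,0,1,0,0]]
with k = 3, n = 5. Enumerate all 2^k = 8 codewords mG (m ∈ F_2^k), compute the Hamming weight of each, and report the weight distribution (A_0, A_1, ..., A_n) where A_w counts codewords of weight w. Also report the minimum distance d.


Weight distribution: A_0 = 1, A_1 = 2, A_2 = 2, A_3 = 2, A_4 = 1. Minimum distance d = 1.

Enumerate all 2^3 = 8 messages m ∈ F_2^3.
For each, compute codeword c = mG in F_2^5, then tally its weight.
  m = 000 → c = 00000, weight = 0.
  m = 100 → c = 00010, weight = 1.
  m = 010 → c = 10111, weight = 4.
  m = 110 → c = 10101, weight = 3.
  m = 001 → c = 10100, weight = 2.
  m = 101 → c = 10110, weight = 3.
  m = 011 → c = 00011, weight = 2.
  m = 111 → c = 00001, weight = 1.
Tally weights:
  weight 0: 1 codewords.
  weight 1: 2 codewords.
  weight 2: 2 codewords.
  weight 3: 2 codewords.
  weight 4: 1 codewords.
Minimum distance d = smallest w > 0 with A_w > 0 = 1.
Sanity: Σ A_w = 8 = 2^3 = 8 ✓.


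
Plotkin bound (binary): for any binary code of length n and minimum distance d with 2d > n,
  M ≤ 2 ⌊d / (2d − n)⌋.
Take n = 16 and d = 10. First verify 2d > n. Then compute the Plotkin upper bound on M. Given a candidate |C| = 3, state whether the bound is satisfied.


Plotkin bound M ≤ 4; given |C| = 3 ≤ bound (satisfied).

Check applicability: 2d = 20, n = 16.
2d − n = 4 > 0, so Plotkin applies.
Compute d/(2d−n) = 10/4 ≈ 2.5000.
⌊d/(2d−n)⌋ = 2.
Plotkin bound: M ≤ 2·2 = 4.
Given |C| = 3, check: satisfied.
This |C| is below the Plotkin bound.


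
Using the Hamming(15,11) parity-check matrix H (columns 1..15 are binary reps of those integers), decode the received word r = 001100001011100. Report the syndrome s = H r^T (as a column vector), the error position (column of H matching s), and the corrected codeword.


s = (0, 1, 0, 0)^T, error position = 4, corrected codeword c = 001000001011100

Compute s = H r^T mod 2 one row at a time:
  s_1 = 0 + 1 + 0 + 1 + 1 + 1 + 0 + 0 = 4 ≡ 0 (mod 2).
  s_2 = 1 + 0 + 0 + 0 + 1 + 1 + 0 + 0 = 3 ≡ 1 (mod 2).
  s_3 = 0 + 1 + 0 + 0 + 0 + 1 + 0 + 0 = 2 ≡ 0 (mod 2).
  s_4 = 0 + 1 + 0 + 0 + 1 + 1 + 1 + 0 = 4 ≡ 0 (mod 2).
s = (0, 1, 0, 0)^T — this equals column 4 of H (binary 0100), so error is at position 4.
Correct: flip bit 4 of r = 001100001011100 to get c = 001000001011100.


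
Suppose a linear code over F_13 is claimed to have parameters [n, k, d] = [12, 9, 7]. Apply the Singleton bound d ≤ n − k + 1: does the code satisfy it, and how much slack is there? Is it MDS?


Singleton RHS = n − k + 1 = 4, slack = -3, bound violated (no such code; not MDS).

Singleton bound: d ≤ n − k + 1.
Here n = 12, k = 9, so n − k + 1 = 4.
Given d = 7, check d ≤ 4: NO.
Slack = (n − k + 1) − d = -3.
The slack is negative: d = 7 exceeds n − k + 1 = 4 by 3, so the Singleton bound is violated and no linear [12, 9, 7]_13 code can exist. In particular it is not MDS (MDS requires d = n − k + 1 exactly).
Description: the claimed parameters are [12, 9, 7]_13; such a code would be impossible (violates the Singleton bound).


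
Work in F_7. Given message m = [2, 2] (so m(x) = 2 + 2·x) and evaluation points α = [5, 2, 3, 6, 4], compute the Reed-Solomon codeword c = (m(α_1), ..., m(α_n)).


c = [5, 6, 1, 0, 3]

Message polynomial: m(x) = 2 + 2·x (mod 7).
For each evaluation point α_i, compute m(α_i) mod 7:
  α_1 = 5: Horner steps 2 → 5, so m(5) = 5.
  α_2 = 2: Horner steps 2 → 6, so m(2) = 6.
  α_3 = 3: Horner steps 2 → 1, so m(3) = 1.
  α_4 = 6: Horner steps 2 → 0, so m(6) = 0.
  α_5 = 4: Horner steps 2 → 3, so m(4) = 3.
Codeword c = [5, 6, 1, 0, 3] ∈ F_7^5.


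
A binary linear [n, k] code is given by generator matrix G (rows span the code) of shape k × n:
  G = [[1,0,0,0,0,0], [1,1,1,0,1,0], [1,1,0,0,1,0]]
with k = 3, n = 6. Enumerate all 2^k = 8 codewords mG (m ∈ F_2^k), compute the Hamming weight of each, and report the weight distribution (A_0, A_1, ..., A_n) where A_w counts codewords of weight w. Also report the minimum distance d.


Weight distribution: A_0 = 1, A_1 = 2, A_2 = 2, A_3 = 2, A_4 = 1. Minimum distance d = 1.

Enumerate all 2^3 = 8 messages m ∈ F_2^3.
For each, compute codeword c = mG in F_2^6, then tally its weight.
  m = 000 → c = 000000, weight = 0.
  m = 100 → c = 100000, weight = 1.
  m = 010 → c = 111010, weight = 4.
  m = 110 → c = 011010, weight = 3.
  m = 001 → c = 110010, weight = 3.
  m = 101 → c = 010010, weight = 2.
  m = 011 → c = 001000, weight = 1.
  m = 111 → c = 101000, weight = 2.
Tally weights:
  weight 0: 1 codewords.
  weight 1: 2 codewords.
  weight 2: 2 codewords.
  weight 3: 2 codewords.
  weight 4: 1 codewords.
Minimum distance d = smallest w > 0 with A_w > 0 = 1.
Sanity: Σ A_w = 8 = 2^3 = 8 ✓.


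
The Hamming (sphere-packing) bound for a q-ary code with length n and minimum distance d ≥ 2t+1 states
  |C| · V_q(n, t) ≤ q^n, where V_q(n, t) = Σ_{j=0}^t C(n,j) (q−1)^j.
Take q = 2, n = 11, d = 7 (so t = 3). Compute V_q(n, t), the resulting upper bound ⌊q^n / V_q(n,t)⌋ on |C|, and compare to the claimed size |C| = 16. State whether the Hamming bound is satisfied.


V_q(n, t) = 232, q^n = 2048, Hamming bound = 8, |C| = 16 > bound (violated).

Step 1: Compute V_q(n, t) = Σ_{j=0}^3 C(n, j) (q−1)^j.
  j = 0: C(11,0)·(1)^0 = 1·1 = 1.
  j = 1: C(11,1)·(1)^1 = 11·1 = 11.
  j = 2: C(11,2)·(1)^2 = 55·1 = 55.
  j = 3: C(11,3)·(1)^3 = 165·1 = 165.
  V_q(n, t) = 1 + 11 + 55 + 165 = 232.
Step 2: q^n = 2^11 = 2048.
Step 3: Hamming bound ⌊q^n / V_q(n,t)⌋ = ⌊2048/232⌋ = 8.
Step 4: Compare |C| = 16 to 8: violated.
The claimed |C| lies above the Hamming bound, so no 2-ary code of length 11 with d ≥ 7 can have 16 codewords.


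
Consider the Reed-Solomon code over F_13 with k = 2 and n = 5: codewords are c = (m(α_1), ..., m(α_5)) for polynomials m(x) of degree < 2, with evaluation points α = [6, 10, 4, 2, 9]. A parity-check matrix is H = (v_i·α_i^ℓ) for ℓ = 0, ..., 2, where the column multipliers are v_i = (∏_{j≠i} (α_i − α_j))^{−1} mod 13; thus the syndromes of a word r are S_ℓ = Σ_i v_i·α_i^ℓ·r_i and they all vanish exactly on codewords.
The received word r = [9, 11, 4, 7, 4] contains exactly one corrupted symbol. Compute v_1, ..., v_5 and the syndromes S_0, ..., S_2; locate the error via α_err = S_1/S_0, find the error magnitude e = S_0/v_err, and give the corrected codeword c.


S = (10, 1, 4), error at position 3, error magnitude e = 9, c = [9, 11, 8, 7, 4].

Step 1: column multipliers v_i = (∏_{j≠i}(α_i − α_j))^{−1} mod 13.
  i = 1 (α = 6): (6−10)(6−4)(6−2)(6−9) = (−4)·2·4·(−3) = 96 ≡ 5, so v_1 = 5^{−1} = 8 (mod 13).
  i = 2 (α = 10): (10−6)(10−4)(10−2)(10−9) = 4·6·8·1 = 192 ≡ 10, so v_2 = 10^{−1} = 4 (mod 13).
  i = 3 (α = 4): (4−6)(4−10)(4−2)(4−9) = (−2)·(−6)·2·(−5) = −120 ≡ 10, so v_3 = 10^{−1} = 4 (mod 13).
  i = 4 (α = 2): (2−6)(2−10)(2−4)(2−9) = (−4)·(−8)·(−2)·(−7) = 448 ≡ 6, so v_4 = 6^{−1} = 11 (mod 13).
  i = 5 (α = 9): (9−6)(9−10)(9−4)(9−2) = 3·(−1)·5·7 = −105 ≡ 12, so v_5 = 12^{−1} = 12 (mod 13).
  v = [8, 4, 4, 11, 12].
Step 2: syndromes of r = [9, 11, 4, 7, 4] (all sums mod 13).
  S_0 = Σ v_i r_i = 8·9 + 4·11 + 4·4 + 11·7 + 12·4 = 257 ≡ 10.
  S_1 = Σ v_i α_i r_i = 8·6·9 + 4·10·11 + 4·4·4 + 11·2·7 + 12·9·4 = 1522 ≡ 1.
  α_i^2 mod 13 = [10, 9, 3, 4, 3].
  S_2 = Σ v_i α_i^2 r_i = 8·10·9 + 4·9·11 + 4·3·4 + 11·4·7 + 12·3·4 = 1616 ≡ 4.
  S = (10, 1, 4) ≠ 0, so r is not a codeword (an error is present).
Step 3: locate the error. For a single error e at position i, S_ℓ = v_i·e·α_i^ℓ, so α_err = S_1/S_0.
  S_0^{−1} = 10^{−1} = 4 (mod 13), so α_err = 1·4 = 4 ≡ 4 = α_3. Error position i = 3.
  Consistency check: S_2/S_1 = 4·1 = 4 ≡ 4 = α_err ✓ (single-error assumption holds).
Step 4: error magnitude e = S_0/v_3 = S_0·∏_{j≠3}(α_3 − α_j) = 10·10 = 100 ≡ 9 (mod 13).
Step 5: correct position 3: c_3 = r_3 − e = 4 − 9 ≡ 8 (mod 13). Hence c = [9, 11, 8, 7, 4].
  Check: interpolating c through the α_i gives m(x) = 6 + 7·x (degree < 2) with m(α_i) = c_i for every i, so c is indeed a codeword.


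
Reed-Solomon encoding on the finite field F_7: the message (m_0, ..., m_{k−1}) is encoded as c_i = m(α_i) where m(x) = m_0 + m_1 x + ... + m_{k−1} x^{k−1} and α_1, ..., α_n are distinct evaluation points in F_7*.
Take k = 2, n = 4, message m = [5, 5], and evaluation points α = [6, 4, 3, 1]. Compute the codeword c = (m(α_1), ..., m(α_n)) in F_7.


c = [0, 4, 6, 3]

Message polynomial: m(x) = 5 + 5·x (mod 7).
For each evaluation point α_i, compute m(α_i) mod 7:
  α_1 = 6: Horner steps 5 → 0, so m(6) = 0.
  α_2 = 4: Horner steps 5 → 4, so m(4) = 4.
  α_3 = 3: Horner steps 5 → 6, so m(3) = 6.
  α_4 = 1: Horner steps 5 → 3, so m(1) = 3.
Codeword c = [0, 4, 6, 3] ∈ F_7^4.


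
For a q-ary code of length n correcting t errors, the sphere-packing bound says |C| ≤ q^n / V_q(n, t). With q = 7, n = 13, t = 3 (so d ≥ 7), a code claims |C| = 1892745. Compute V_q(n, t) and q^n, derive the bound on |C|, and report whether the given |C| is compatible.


V_q(n, t) = 64663, q^n = 96889010407, Hamming bound = 1498368, |C| = 1892745 > bound (violated).

Step 1: Compute V_q(n, t) = Σ_{j=0}^3 C(n, j) (q−1)^j.
  j = 0: C(13,0)·(6)^0 = 1·1 = 1.
  j = 1: C(13,1)·(6)^1 = 13·6 = 78.
  j = 2: C(13,2)·(6)^2 = 78·36 = 2808.
  j = 3: C(13,3)·(6)^3 = 286·216 = 61776.
  V_q(n, t) = 1 + 78 + 2808 + 61776 = 64663.
Step 2: q^n = 7^13 = 96889010407.
Step 3: Hamming bound ⌊q^n / V_q(n,t)⌋ = ⌊96889010407/64663⌋ = 1498368.
Step 4: Compare |C| = 1892745 to 1498368: violated.
The claimed |C| lies above the Hamming bound, so no 7-ary code of length 13 with d ≥ 7 can have 1892745 codewords.


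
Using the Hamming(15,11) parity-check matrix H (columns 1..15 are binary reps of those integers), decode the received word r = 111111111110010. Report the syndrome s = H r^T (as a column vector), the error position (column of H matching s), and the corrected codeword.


s = (1, 1, 1, 0)^T, error position = 14, corrected codeword c = 111111111110000

Compute s = H r^T mod 2 one row at a time:
  s_1 = 1 + 1 + 1 + 1 + 0 + 0 + 1 + 0 = 5 ≡ 1 (mod 2).
  s_2 = 1 + 1 + 1 + 1 + 0 + 0 + 1 + 0 = 5 ≡ 1 (mod 2).
  s_3 = 1 + 1 + 1 + 1 + 1 + 1 + 1 + 0 = 7 ≡ 1 (mod 2).
  s_4 = 1 + 1 + 1 + 1 + 1 + 1 + 0 + 0 = 6 ≡ 0 (mod 2).
s = (1, 1, 1, 0)^T — this equals column 14 of H (binary 1110), so error is at position 14.
Correct: flip bit 14 of r = 111111111110010 to get c = 111111111110000.


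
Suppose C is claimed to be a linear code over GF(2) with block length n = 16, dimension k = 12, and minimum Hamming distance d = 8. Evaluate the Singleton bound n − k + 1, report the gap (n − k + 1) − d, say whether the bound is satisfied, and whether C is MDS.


Singleton RHS = n − k + 1 = 5, slack = -3, bound violated (no such code; not MDS).

Singleton bound: d ≤ n − k + 1.
Here n = 16, k = 12, so n − k + 1 = 5.
Given d = 8, check d ≤ 5: NO.
Slack = (n − k + 1) − d = -3.
The slack is negative: d = 8 exceeds n − k + 1 = 5 by 3, so the Singleton bound is violated and no linear [16, 12, 8]_2 code can exist. In particular it is not MDS (MDS requires d = n − k + 1 exactly).
Description: the claimed parameters are [16, 12, 8]_2; such a code would be impossible (violates the Singleton bound).


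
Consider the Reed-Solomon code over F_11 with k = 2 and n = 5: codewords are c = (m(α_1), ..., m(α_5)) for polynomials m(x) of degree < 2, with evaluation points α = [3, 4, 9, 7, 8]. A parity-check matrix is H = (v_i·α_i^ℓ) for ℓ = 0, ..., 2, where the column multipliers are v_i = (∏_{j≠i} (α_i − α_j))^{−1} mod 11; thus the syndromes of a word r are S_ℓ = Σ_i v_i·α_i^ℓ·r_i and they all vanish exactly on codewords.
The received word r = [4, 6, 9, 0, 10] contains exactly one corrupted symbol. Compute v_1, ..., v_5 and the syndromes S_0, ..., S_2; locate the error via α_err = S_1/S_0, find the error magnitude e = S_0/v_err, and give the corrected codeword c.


S = (6, 2, 8), error at position 2, error magnitude e = 3, c = [4, 3, 9, 0, 10].

Step 1: column multipliers v_i = (∏_{j≠i}(α_i − α_j))^{−1} mod 11.
  i = 1 (α = 3): (3−4)(3−9)(3−7)(3−8) = (−1)·(−6)·(−4)·(−5) = 120 ≡ 10, so v_1 = 10^{−1} = 10 (mod 11).
  i = 2 (α = 4): (4−3)(4−9)(4−7)(4−8) = 1·(−5)·(−3)·(−4) = −60 ≡ 6, so v_2 = 6^{−1} = 2 (mod 11).
  i = 3 (α = 9): (9−3)(9−4)(9−7)(9−8) = 6·5·2·1 = 60 ≡ 5, so v_3 = 5^{−1} = 9 (mod 11).
  i = 4 (α = 7): (7−3)(7−4)(7−9)(7−8) = 4·3·(−2)·(−1) = 24 ≡ 2, so v_4 = 2^{−1} = 6 (mod 11).
  i = 5 (α = 8): (8−3)(8−4)(8−9)(8−7) = 5·4·(−1)·1 = −20 ≡ 2, so v_5 = 2^{−1} = 6 (mod 11).
  v = [10, 2, 9, 6, 6].
Step 2: syndromes of r = [4, 6, 9, 0, 10] (all sums mod 11).
  S_0 = Σ v_i r_i = 10·4 + 2·6 + 9·9 + 6·0 + 6·10 = 193 ≡ 6.
  S_1 = Σ v_i α_i r_i = 10·3·4 + 2·4·6 + 9·9·9 + 6·7·0 + 6·8·10 = 1377 ≡ 2.
  α_i^2 mod 11 = [9, 5, 4, 5, 9].
  S_2 = Σ v_i α_i^2 r_i = 10·9·4 + 2·5·6 + 9·4·9 + 6·5·0 + 6·9·10 = 1284 ≡ 8.
  S = (6, 2, 8) ≠ 0, so r is not a codeword (an error is present).
Step 3: locate the error. For a single error e at position i, S_ℓ = v_i·e·α_i^ℓ, so α_err = S_1/S_0.
  S_0^{−1} = 6^{−1} = 2 (mod 11), so α_err = 2·2 = 4 ≡ 4 = α_2. Error position i = 2.
  Consistency check: S_2/S_1 = 8·6 = 48 ≡ 4 = α_err ✓ (single-error assumption holds).
Step 4: error magnitude e = S_0/v_2 = S_0·∏_{j≠2}(α_2 − α_j) = 6·6 = 36 ≡ 3 (mod 11).
Step 5: correct position 2: c_2 = r_2 − e = 6 − 3 ≡ 3 (mod 11). Hence c = [4, 3, 9, 0, 10].
  Check: interpolating c through the α_i gives m(x) = 7 + 10·x (degree < 2) with m(α_i) = c_i for every i, so c is indeed a codeword.


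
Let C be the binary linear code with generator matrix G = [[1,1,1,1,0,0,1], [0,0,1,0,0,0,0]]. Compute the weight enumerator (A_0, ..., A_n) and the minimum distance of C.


Weight distribution: A_0 = 1, A_1 = 1, A_4 = 1, A_5 = 1. Minimum distance d = 1.

Enumerate all 2^2 = 4 messages m ∈ F_2^2.
For each, compute codeword c = mG in F_2^7, then tally its weight.
  m = 00 → c = 0000000, weight = 0.
  m = 10 → c = 1111001, weight = 5.
  m = 01 → c = 0010000, weight = 1.
  m = 11 → c = 1101001, weight = 4.
Tally weights:
  weight 0: 1 codewords.
  weight 1: 1 codewords.
  weight 4: 1 codewords.
  weight 5: 1 codewords.
Minimum distance d = smallest w > 0 with A_w > 0 = 1.
Sanity: Σ A_w = 4 = 2^2 = 4 ✓.


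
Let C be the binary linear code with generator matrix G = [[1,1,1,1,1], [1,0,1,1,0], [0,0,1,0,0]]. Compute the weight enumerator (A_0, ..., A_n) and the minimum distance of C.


Weight distribution: A_0 = 1, A_1 = 1, A_2 = 2, A_3 = 2, A_4 = 1, A_5 = 1. Minimum distance d = 1.

Enumerate all 2^3 = 8 messages m ∈ F_2^3.
For each, compute codeword c = mG in F_2^5, then tally its weight.
  m = 000 → c = 00000, weight = 0.
  m = 100 → c = 11111, weight = 5.
  m = 010 → c = 10110, weight = 3.
  m = 110 → c = 01001, weight = 2.
  m = 001 → c = 00100, weight = 1.
  m = 101 → c = 11011, weight = 4.
  m = 011 → c = 10010, weight = 2.
  m = 111 → c = 01101, weight = 3.
Tally weights:
  weight 0: 1 codewords.
  weight 1: 1 codewords.
  weight 2: 2 codewords.
  weight 3: 2 codewords.
  weight 4: 1 codewords.
  weight 5: 1 codewords.
Minimum distance d = smallest w > 0 with A_w > 0 = 1.
Sanity: Σ A_w = 8 = 2^3 = 8 ✓.
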